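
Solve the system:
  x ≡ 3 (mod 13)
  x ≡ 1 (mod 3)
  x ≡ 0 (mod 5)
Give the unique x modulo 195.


Moduli 13, 3, 5 are pairwise coprime; by CRT there is a unique solution modulo M = 13 · 3 · 5 = 195.
Solve pairwise, accumulating the modulus:
  Start with x ≡ 3 (mod 13).
  Combine with x ≡ 1 (mod 3): since gcd(13, 3) = 1, we get a unique residue mod 39.
    Write x = 3 + 13·t and substitute into x ≡ 1 (mod 3): 13·t ≡ 1 − 3 = -2 (mod 3).
    Reduce coefficients mod 3: 1·t ≡ 1 (mod 3).
    So t ≡ 1 (mod 3).
    Then x = 3 + 13·1 = 16, valid modulo lcm(13, 3) = 39: x ≡ 16 (mod 39).
  Combine with x ≡ 0 (mod 5): since gcd(39, 5) = 1, we get a unique residue mod 195.
    Write x = 16 + 39·t and substitute into x ≡ 0 (mod 5): 39·t ≡ 0 − 16 = -16 (mod 5).
    Reduce coefficients mod 5: 4·t ≡ 4 (mod 5).
    The inverse of 4 mod 5 is 4 (since 4·4 = 16 = 3·5 + 1), so t ≡ 4·4 = 16 ≡ 1 (mod 5).
    Then x = 16 + 39·1 = 55, valid modulo lcm(39, 5) = 195: x ≡ 55 (mod 195).
Verify: 55 mod 13 = 3 ✓, 55 mod 3 = 1 ✓, 55 mod 5 = 0 ✓.

x ≡ 55 (mod 195).


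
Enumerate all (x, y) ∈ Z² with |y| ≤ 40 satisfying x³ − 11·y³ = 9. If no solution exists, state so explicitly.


The equation is x³ - 11y³ = 9. For fixed y, x³ = 11·y³ + 9, so a solution requires the RHS to be a perfect cube.
Strategy: iterate y from -40 to 40, compute RHS = 11·y³ + 9, and check whether it is a (positive or negative) perfect cube.
Check small values of y:
  y = 0: RHS = 9 is not a perfect cube.
  y = 1: RHS = 20 is not a perfect cube.
  y = -1: RHS = -2 is not a perfect cube.
  y = 2: RHS = 97 is not a perfect cube.
  y = -2: RHS = -79 is not a perfect cube.
  y = 3: RHS = 306 is not a perfect cube.
  y = -3: RHS = -288 is not a perfect cube.
Continuing the search up to |y| = 40 finds no solutions either.
No (x, y) in the scanned range satisfies the equation.

No integer solutions with |y| ≤ 40.


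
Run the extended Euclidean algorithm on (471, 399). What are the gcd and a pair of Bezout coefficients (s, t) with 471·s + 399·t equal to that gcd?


Euclidean algorithm on (471, 399) — divide until remainder is 0:
  471 = 1 · 399 + 72
  399 = 5 · 72 + 39
  72 = 1 · 39 + 33
  39 = 1 · 33 + 6
  33 = 5 · 6 + 3
  6 = 2 · 3 + 0
gcd(471, 399) = 3.
Track Bezout coefficients alongside the remainders: start with r₀ = 471 = a·1 + b·0 (s = 1, t = 0) and r₁ = 399 = a·0 + b·1 (s = 0, t = 1); each new remainder r_{k+1} = r_{k-1} − q_k·r_k inherits s_{k+1} = s_{k-1} − q_k·s_k, t_{k+1} = t_{k-1} − q_k·t_k, so r_k = a·s_k + b·t_k at every step:
  q = 1: r = 72, s = 1 − 1·0 = 1, t = 0 − 1·1 = -1  (check: 471·1 + 399·(-1) = 72)
  q = 5: r = 39, s = 0 − 5·1 = -5, t = 1 − 5·(-1) = 6  (check: 471·(-5) + 399·6 = 39)
  q = 1: r = 33, s = 1 − 1·(-5) = 6, t = -1 − 1·6 = -7  (check: 471·6 + 399·(-7) = 33)
  q = 1: r = 6, s = -5 − 1·6 = -11, t = 6 − 1·(-7) = 13  (check: 471·(-11) + 399·13 = 6)
  q = 5: r = 3, s = 6 − 5·(-11) = 61, t = -7 − 5·13 = -72  (check: 471·61 + 399·(-72) = 3)
The row with r = 3 (the gcd) gives the Bezout coefficients s = 61, t = -72.
Result: 471 · (61) + 399 · (-72) = 3.

gcd(471, 399) = 3; s = 61, t = -72 (check: 471·61 + 399·(-72) = 3).


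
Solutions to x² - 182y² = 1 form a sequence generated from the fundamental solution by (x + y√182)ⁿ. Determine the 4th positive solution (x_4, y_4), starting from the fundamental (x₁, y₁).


Step 1: Find the fundamental solution (x₁, y₁) of x² - 182y² = 1.
  Expand √182 as a continued fraction. a₀ = ⌊√182⌋ = 13; iterate m_{k+1} = d_k·a_k − m_k, d_{k+1} = (182 − m_{k+1}²)/d_k, a_{k+1} = ⌊(a₀ + m_{k+1})/d_{k+1}⌋ (starting m₀ = 0, d₀ = 1), with convergents p_k = a_k·p_{k-1} + p_{k-2}, q_k = a_k·q_{k-1} + q_{k-2} (p₋₁ = 1, q₋₁ = 0):
  k = 0: a₀ = 13; p₀/q₀ = 13/1; p₀² − 182·q₀² = 169 − 182 = -13.
  k = 1: m = 13, d = 13, a = ⌊(13 + 13)/13⌋ = 2; p/q = (2·13 + 1)/(2·1 + 0) = 27/2; p² − 182·q² = 729 − 728 = 1.
  The first convergent with p² − 182·q² = 1 gives the fundamental solution (x₁, y₁) = (27, 2).
Step 2: Apply the recurrence (x_{n+1}, y_{n+1}) = (x₁x_n + 182y₁y_n, x₁y_n + y₁x_n) repeatedly.
  From (x_1, y_1) = (27, 2): x_2 = 27·27 + 182·2·2 = 1457; y_2 = 27·2 + 2·27 = 108.
  From (x_2, y_2) = (1457, 108): x_3 = 27·1457 + 182·2·108 = 78651; y_3 = 27·108 + 2·1457 = 5830.
  From (x_3, y_3) = (78651, 5830): x_4 = 27·78651 + 182·2·5830 = 4245697; y_4 = 27·5830 + 2·78651 = 314712.
Step 3: Verify x_4² - 182·y_4² = 18025943015809 - 18025943015808 = 1 (should be 1). ✓

(x_1, y_1) = (27, 2); (x_4, y_4) = (4245697, 314712).


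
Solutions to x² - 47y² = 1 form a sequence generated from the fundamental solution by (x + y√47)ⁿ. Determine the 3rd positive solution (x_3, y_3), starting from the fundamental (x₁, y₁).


Step 1: Find the fundamental solution (x₁, y₁) of x² - 47y² = 1.
  Expand √47 as a continued fraction. a₀ = ⌊√47⌋ = 6; iterate m_{k+1} = d_k·a_k − m_k, d_{k+1} = (47 − m_{k+1}²)/d_k, a_{k+1} = ⌊(a₀ + m_{k+1})/d_{k+1}⌋ (starting m₀ = 0, d₀ = 1), with convergents p_k = a_k·p_{k-1} + p_{k-2}, q_k = a_k·q_{k-1} + q_{k-2} (p₋₁ = 1, q₋₁ = 0):
  k = 0: a₀ = 6; p₀/q₀ = 6/1; p₀² − 47·q₀² = 36 − 47 = -11.
  k = 1: m = 6, d = 11, a = ⌊(6 + 6)/11⌋ = 1; p/q = (1·6 + 1)/(1·1 + 0) = 7/1; p² − 47·q² = 49 − 47 = 2.
  k = 2: m = 5, d = 2, a = ⌊(6 + 5)/2⌋ = 5; p/q = (5·7 + 6)/(5·1 + 1) = 41/6; p² − 47·q² = 1681 − 1692 = -11.
  k = 3: m = 5, d = 11, a = ⌊(6 + 5)/11⌋ = 1; p/q = (1·41 + 7)/(1·6 + 1) = 48/7; p² − 47·q² = 2304 − 2303 = 1.
  The first convergent with p² − 47·q² = 1 gives the fundamental solution (x₁, y₁) = (48, 7).
Step 2: Apply the recurrence (x_{n+1}, y_{n+1}) = (x₁x_n + 47y₁y_n, x₁y_n + y₁x_n) repeatedly.
  From (x_1, y_1) = (48, 7): x_2 = 48·48 + 47·7·7 = 4607; y_2 = 48·7 + 7·48 = 672.
  From (x_2, y_2) = (4607, 672): x_3 = 48·4607 + 47·7·672 = 442224; y_3 = 48·672 + 7·4607 = 64505.
Step 3: Verify x_3² - 47·y_3² = 195562066176 - 195562066175 = 1 (should be 1). ✓

(x_1, y_1) = (48, 7); (x_3, y_3) = (442224, 64505).


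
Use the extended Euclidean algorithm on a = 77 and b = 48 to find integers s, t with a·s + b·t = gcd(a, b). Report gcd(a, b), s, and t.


Euclidean algorithm on (77, 48) — divide until remainder is 0:
  77 = 1 · 48 + 29
  48 = 1 · 29 + 19
  29 = 1 · 19 + 10
  19 = 1 · 10 + 9
  10 = 1 · 9 + 1
  9 = 9 · 1 + 0
gcd(77, 48) = 1.
Track Bezout coefficients alongside the remainders: start with r₀ = 77 = a·1 + b·0 (s = 1, t = 0) and r₁ = 48 = a·0 + b·1 (s = 0, t = 1); each new remainder r_{k+1} = r_{k-1} − q_k·r_k inherits s_{k+1} = s_{k-1} − q_k·s_k, t_{k+1} = t_{k-1} − q_k·t_k, so r_k = a·s_k + b·t_k at every step:
  q = 1: r = 29, s = 1 − 1·0 = 1, t = 0 − 1·1 = -1  (check: 77·1 + 48·(-1) = 29)
  q = 1: r = 19, s = 0 − 1·1 = -1, t = 1 − 1·(-1) = 2  (check: 77·(-1) + 48·2 = 19)
  q = 1: r = 10, s = 1 − 1·(-1) = 2, t = -1 − 1·2 = -3  (check: 77·2 + 48·(-3) = 10)
  q = 1: r = 9, s = -1 − 1·2 = -3, t = 2 − 1·(-3) = 5  (check: 77·(-3) + 48·5 = 9)
  q = 1: r = 1, s = 2 − 1·(-3) = 5, t = -3 − 1·5 = -8  (check: 77·5 + 48·(-8) = 1)
The row with r = 1 (the gcd) gives the Bezout coefficients s = 5, t = -8.
Result: 77 · (5) + 48 · (-8) = 1.

gcd(77, 48) = 1; s = 5, t = -8 (check: 77·5 + 48·(-8) = 1).


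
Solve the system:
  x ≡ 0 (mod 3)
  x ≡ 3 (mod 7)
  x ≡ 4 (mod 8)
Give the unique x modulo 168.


Moduli 3, 7, 8 are pairwise coprime; by CRT there is a unique solution modulo M = 3 · 7 · 8 = 168.
Solve pairwise, accumulating the modulus:
  Start with x ≡ 0 (mod 3).
  Combine with x ≡ 3 (mod 7): since gcd(3, 7) = 1, we get a unique residue mod 21.
    Write x = 0 + 3·t and substitute into x ≡ 3 (mod 7): 3·t ≡ 3 − 0 = 3 (mod 7).
    The inverse of 3 mod 7 is 5 (since 3·5 = 15 = 2·7 + 1), so t ≡ 5·3 = 15 ≡ 1 (mod 7).
    Then x = 0 + 3·1 = 3, valid modulo lcm(3, 7) = 21: x ≡ 3 (mod 21).
  Combine with x ≡ 4 (mod 8): since gcd(21, 8) = 1, we get a unique residue mod 168.
    Write x = 3 + 21·t and substitute into x ≡ 4 (mod 8): 21·t ≡ 4 − 3 = 1 (mod 8).
    Reduce coefficients mod 8: 5·t ≡ 1 (mod 8).
    The inverse of 5 mod 8 is 5 (since 5·5 = 25 = 3·8 + 1), so t ≡ 5·1 = 5 ≡ 5 (mod 8).
    Then x = 3 + 21·5 = 108, valid modulo lcm(21, 8) = 168: x ≡ 108 (mod 168).
Verify: 108 mod 3 = 0 ✓, 108 mod 7 = 3 ✓, 108 mod 8 = 4 ✓.

x ≡ 108 (mod 168).


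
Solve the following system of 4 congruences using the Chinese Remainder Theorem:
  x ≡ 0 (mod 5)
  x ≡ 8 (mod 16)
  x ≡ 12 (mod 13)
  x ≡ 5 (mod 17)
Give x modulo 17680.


Product of moduli M = 5 · 16 · 13 · 17 = 17680.
Merge one congruence at a time:
  Start: x ≡ 0 (mod 5).
  Combine with x ≡ 8 (mod 16); new modulus lcm = 80.
    Write x = 0 + 5·t and substitute into x ≡ 8 (mod 16): 5·t ≡ 8 − 0 = 8 (mod 16).
    The inverse of 5 mod 16 is 13 (since 5·13 = 65 = 4·16 + 1), so t ≡ 13·8 = 104 ≡ 8 (mod 16).
    Then x = 0 + 5·8 = 40, valid modulo lcm(5, 16) = 80: x ≡ 40 (mod 80).
  Combine with x ≡ 12 (mod 13); new modulus lcm = 1040.
    Write x = 40 + 80·t and substitute into x ≡ 12 (mod 13): 80·t ≡ 12 − 40 = -28 (mod 13).
    Reduce coefficients mod 13: 2·t ≡ 11 (mod 13).
    The inverse of 2 mod 13 is 7 (since 2·7 = 14 = 1·13 + 1), so t ≡ 7·11 = 77 ≡ 12 (mod 13).
    Then x = 40 + 80·12 = 1000, valid modulo lcm(80, 13) = 1040: x ≡ 1000 (mod 1040).
  Combine with x ≡ 5 (mod 17); new modulus lcm = 17680.
    Write x = 1000 + 1040·t and substitute into x ≡ 5 (mod 17): 1040·t ≡ 5 − 1000 = -995 (mod 17).
    Reduce coefficients mod 17: 3·t ≡ 8 (mod 17).
    The inverse of 3 mod 17 is 6 (since 3·6 = 18 = 1·17 + 1), so t ≡ 6·8 = 48 ≡ 14 (mod 17).
    Then x = 1000 + 1040·14 = 15560, valid modulo lcm(1040, 17) = 17680: x ≡ 15560 (mod 17680).
Verify against each original: 15560 mod 5 = 0, 15560 mod 16 = 8, 15560 mod 13 = 12, 15560 mod 17 = 5.

x ≡ 15560 (mod 17680).


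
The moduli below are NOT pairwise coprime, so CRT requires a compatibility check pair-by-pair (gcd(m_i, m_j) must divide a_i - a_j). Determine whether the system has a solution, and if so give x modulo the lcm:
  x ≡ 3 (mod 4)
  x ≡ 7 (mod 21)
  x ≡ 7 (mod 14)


Moduli 4, 21, 14 are not pairwise coprime, so CRT works modulo lcm(m_i) when all pairwise compatibility conditions hold.
Pairwise compatibility: gcd(m_i, m_j) must divide a_i - a_j for every pair.
Merge one congruence at a time:
  Start: x ≡ 3 (mod 4).
  Combine with x ≡ 7 (mod 21): gcd(4, 21) = 1; 7 - 3 = 4, which IS divisible by 1, so compatible.
    Write x = 3 + 4·t and substitute into x ≡ 7 (mod 21): 4·t ≡ 7 − 3 = 4 (mod 21).
    The inverse of 4 mod 21 is 16 (since 4·16 = 64 = 3·21 + 1), so t ≡ 16·4 = 64 ≡ 1 (mod 21).
    Then x = 3 + 4·1 = 7, valid modulo lcm(4, 21) = 84: x ≡ 7 (mod 84).
  Combine with x ≡ 7 (mod 14): gcd(84, 14) = 14; 7 - 7 = 0, which IS divisible by 14, so compatible.
    Write x = 7 + 84·t and substitute into x ≡ 7 (mod 14): 84·t ≡ 7 − 7 = 0 (mod 14).
    Divide the congruence (and modulus) by g = 14: 6·t ≡ 0 (mod 1).
    Modulo 1 every t works; take t = 0.
    Then x = 7 + 84·0 = 7, valid modulo lcm(84, 14) = 84: x ≡ 7 (mod 84).
Verify: 7 mod 4 = 3, 7 mod 21 = 7, 7 mod 14 = 7.

x ≡ 7 (mod 84).


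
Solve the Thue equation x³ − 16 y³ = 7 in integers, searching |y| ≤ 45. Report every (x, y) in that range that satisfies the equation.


The equation is x³ - 16y³ = 7. For fixed y, x³ = 16·y³ + 7, so a solution requires the RHS to be a perfect cube.
Strategy: iterate y from -45 to 45, compute RHS = 16·y³ + 7, and check whether it is a (positive or negative) perfect cube.
Check small values of y:
  y = 0: RHS = 7 is not a perfect cube.
  y = 1: RHS = 23 is not a perfect cube.
  y = -1: RHS = -9 is not a perfect cube.
  y = 2: RHS = 135 is not a perfect cube.
  y = -2: RHS = -121 is not a perfect cube.
  y = 3: RHS = 439 is not a perfect cube.
  y = -3: RHS = -425 is not a perfect cube.
Continuing the search up to |y| = 45 finds no solutions either.
No (x, y) in the scanned range satisfies the equation.

No integer solutions with |y| ≤ 45.


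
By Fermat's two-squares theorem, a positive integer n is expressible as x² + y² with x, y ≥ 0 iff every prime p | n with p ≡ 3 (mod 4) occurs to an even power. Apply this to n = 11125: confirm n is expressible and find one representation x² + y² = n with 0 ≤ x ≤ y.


Step 1: Factor n = 11125 = 5^3 · 89.
Step 2: Check the mod-4 condition on each prime factor: 5 ≡ 1 (mod 4), exponent 3; 89 ≡ 1 (mod 4), exponent 1.
All primes ≡ 3 (mod 4) appear to even exponent (or don't appear), so by the two-squares theorem n IS expressible as a sum of two squares.
Step 3: Build a representation. Group n = k² · m with k = 5 and m = 5 · 89 = 445 (a product of primes ≡ 1 (mod 4)); a representation of m scales to one of n via (k·x)² + (k·y)² = k²(x² + y²). Each prime p ≡ 1 (mod 4) is itself a sum of two squares; find a² by testing p − a² for a perfect square:
  5: 5 − 1² = 4 = 2² ⇒ 5 = 1² + 2².
  89: 89 − 1² = 88, 89 − 2² = 85, 89 − 3² = 80, 89 − 4² = 73, 89 − 5² = 64 = 8² ⇒ 89 = 5² + 8².
  Combine using the Brahmagupta–Fibonacci identity (a² + b²)(c² + d²) = (ac − bd)² + (ad + bc)² = (ac + bd)² + (ad − bc)²:
  5 · 89 = 445: from (1² + 2²)(5² + 8²), take (1·5 − 2·8, 1·8 + 2·5) = (5 − 16, 8 + 10) = (-11, 18); dropping signs (only squares matter) gives (11, 18); check 11² + 18² = 121 + 324 = 445 ✓.
  Scale by k = 5: (5·11, 5·18) = (55, 90).
Step 4: Order so x ≤ y and verify: 55² + 90² = 3025 + 8100 = 11125 = n. ✓

n = 11125 = 55² + 90² (one valid representation with x ≤ y).


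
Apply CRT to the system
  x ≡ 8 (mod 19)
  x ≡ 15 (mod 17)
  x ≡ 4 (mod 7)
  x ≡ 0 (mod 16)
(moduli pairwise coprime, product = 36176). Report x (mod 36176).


Product of moduli M = 19 · 17 · 7 · 16 = 36176.
Merge one congruence at a time:
  Start: x ≡ 8 (mod 19).
  Combine with x ≡ 15 (mod 17); new modulus lcm = 323.
    Write x = 8 + 19·t and substitute into x ≡ 15 (mod 17): 19·t ≡ 15 − 8 = 7 (mod 17).
    Reduce coefficients mod 17: 2·t ≡ 7 (mod 17).
    The inverse of 2 mod 17 is 9 (since 2·9 = 18 = 1·17 + 1), so t ≡ 9·7 = 63 ≡ 12 (mod 17).
    Then x = 8 + 19·12 = 236, valid modulo lcm(19, 17) = 323: x ≡ 236 (mod 323).
  Combine with x ≡ 4 (mod 7); new modulus lcm = 2261.
    Write x = 236 + 323·t and substitute into x ≡ 4 (mod 7): 323·t ≡ 4 − 236 = -232 (mod 7).
    Reduce coefficients mod 7: 1·t ≡ 6 (mod 7).
    So t ≡ 6 (mod 7).
    Then x = 236 + 323·6 = 2174, valid modulo lcm(323, 7) = 2261: x ≡ 2174 (mod 2261).
  Combine with x ≡ 0 (mod 16); new modulus lcm = 36176.
    Write x = 2174 + 2261·t and substitute into x ≡ 0 (mod 16): 2261·t ≡ 0 − 2174 = -2174 (mod 16).
    Reduce coefficients mod 16: 5·t ≡ 2 (mod 16).
    The inverse of 5 mod 16 is 13 (since 5·13 = 65 = 4·16 + 1), so t ≡ 13·2 = 26 ≡ 10 (mod 16).
    Then x = 2174 + 2261·10 = 24784, valid modulo lcm(2261, 16) = 36176: x ≡ 24784 (mod 36176).
Verify against each original: 24784 mod 19 = 8, 24784 mod 17 = 15, 24784 mod 7 = 4, 24784 mod 16 = 0.

x ≡ 24784 (mod 36176).


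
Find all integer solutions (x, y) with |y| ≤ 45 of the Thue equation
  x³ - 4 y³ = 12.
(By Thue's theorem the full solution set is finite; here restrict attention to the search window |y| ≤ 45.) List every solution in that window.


The equation is x³ - 4y³ = 12. For fixed y, x³ = 4·y³ + 12, so a solution requires the RHS to be a perfect cube.
Strategy: iterate y from -45 to 45, compute RHS = 4·y³ + 12, and check whether it is a (positive or negative) perfect cube.
Check small values of y:
  y = 0: RHS = 12 is not a perfect cube.
  y = 1: RHS = 16 is not a perfect cube.
  y = -1: RHS = 8 = (2)³ ⇒ x = 2 works.
  y = 2: RHS = 44 is not a perfect cube.
  y = -2: RHS = -20 is not a perfect cube.
  y = 3: RHS = 120 is not a perfect cube.
  y = -3: RHS = -96 is not a perfect cube.
Continuing, at y = 5: RHS = 512 = (8)³ ⇒ x = 8 works.
Searching the remaining y in |y| ≤ 45 finds no further solutions.
Collected solutions: (2, -1), (8, 5).

Solutions (with |y| ≤ 45): (2, -1), (8, 5).


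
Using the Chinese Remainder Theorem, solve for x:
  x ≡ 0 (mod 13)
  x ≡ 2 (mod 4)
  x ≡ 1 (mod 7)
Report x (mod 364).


Moduli 13, 4, 7 are pairwise coprime; by CRT there is a unique solution modulo M = 13 · 4 · 7 = 364.
Solve pairwise, accumulating the modulus:
  Start with x ≡ 0 (mod 13).
  Combine with x ≡ 2 (mod 4): since gcd(13, 4) = 1, we get a unique residue mod 52.
    Write x = 0 + 13·t and substitute into x ≡ 2 (mod 4): 13·t ≡ 2 − 0 = 2 (mod 4).
    Reduce coefficients mod 4: 1·t ≡ 2 (mod 4).
    So t ≡ 2 (mod 4).
    Then x = 0 + 13·2 = 26, valid modulo lcm(13, 4) = 52: x ≡ 26 (mod 52).
  Combine with x ≡ 1 (mod 7): since gcd(52, 7) = 1, we get a unique residue mod 364.
    Write x = 26 + 52·t and substitute into x ≡ 1 (mod 7): 52·t ≡ 1 − 26 = -25 (mod 7).
    Reduce coefficients mod 7: 3·t ≡ 3 (mod 7).
    The inverse of 3 mod 7 is 5 (since 3·5 = 15 = 2·7 + 1), so t ≡ 5·3 = 15 ≡ 1 (mod 7).
    Then x = 26 + 52·1 = 78, valid modulo lcm(52, 7) = 364: x ≡ 78 (mod 364).
Verify: 78 mod 13 = 0 ✓, 78 mod 4 = 2 ✓, 78 mod 7 = 1 ✓.

x ≡ 78 (mod 364).


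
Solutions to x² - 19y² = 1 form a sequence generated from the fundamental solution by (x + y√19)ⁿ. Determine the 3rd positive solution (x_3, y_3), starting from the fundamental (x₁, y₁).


Step 1: Find the fundamental solution (x₁, y₁) of x² - 19y² = 1.
  Expand √19 as a continued fraction. a₀ = ⌊√19⌋ = 4; iterate m_{k+1} = d_k·a_k − m_k, d_{k+1} = (19 − m_{k+1}²)/d_k, a_{k+1} = ⌊(a₀ + m_{k+1})/d_{k+1}⌋ (starting m₀ = 0, d₀ = 1), with convergents p_k = a_k·p_{k-1} + p_{k-2}, q_k = a_k·q_{k-1} + q_{k-2} (p₋₁ = 1, q₋₁ = 0):
  k = 0: a₀ = 4; p₀/q₀ = 4/1; p₀² − 19·q₀² = 16 − 19 = -3.
  k = 1: m = 4, d = 3, a = ⌊(4 + 4)/3⌋ = 2; p/q = (2·4 + 1)/(2·1 + 0) = 9/2; p² − 19·q² = 81 − 76 = 5.
  k = 2: m = 2, d = 5, a = ⌊(4 + 2)/5⌋ = 1; p/q = (1·9 + 4)/(1·2 + 1) = 13/3; p² − 19·q² = 169 − 171 = -2.
  k = 3: m = 3, d = 2, a = ⌊(4 + 3)/2⌋ = 3; p/q = (3·13 + 9)/(3·3 + 2) = 48/11; p² − 19·q² = 2304 − 2299 = 5.
  k = 4: m = 3, d = 5, a = ⌊(4 + 3)/5⌋ = 1; p/q = (1·48 + 13)/(1·11 + 3) = 61/14; p² − 19·q² = 3721 − 3724 = -3.
  k = 5: m = 2, d = 3, a = ⌊(4 + 2)/3⌋ = 2; p/q = (2·61 + 48)/(2·14 + 11) = 170/39; p² − 19·q² = 28900 − 28899 = 1.
  The first convergent with p² − 19·q² = 1 gives the fundamental solution (x₁, y₁) = (170, 39).
Step 2: Apply the recurrence (x_{n+1}, y_{n+1}) = (x₁x_n + 19y₁y_n, x₁y_n + y₁x_n) repeatedly.
  From (x_1, y_1) = (170, 39): x_2 = 170·170 + 19·39·39 = 57799; y_2 = 170·39 + 39·170 = 13260.
  From (x_2, y_2) = (57799, 13260): x_3 = 170·57799 + 19·39·13260 = 19651490; y_3 = 170·13260 + 39·57799 = 4508361.
Step 3: Verify x_3² - 19·y_3² = 386181059220100 - 386181059220099 = 1 (should be 1). ✓

(x_1, y_1) = (170, 39); (x_3, y_3) = (19651490, 4508361).


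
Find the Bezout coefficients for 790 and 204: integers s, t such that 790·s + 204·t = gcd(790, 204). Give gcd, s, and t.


Euclidean algorithm on (790, 204) — divide until remainder is 0:
  790 = 3 · 204 + 178
  204 = 1 · 178 + 26
  178 = 6 · 26 + 22
  26 = 1 · 22 + 4
  22 = 5 · 4 + 2
  4 = 2 · 2 + 0
gcd(790, 204) = 2.
Track Bezout coefficients alongside the remainders: start with r₀ = 790 = a·1 + b·0 (s = 1, t = 0) and r₁ = 204 = a·0 + b·1 (s = 0, t = 1); each new remainder r_{k+1} = r_{k-1} − q_k·r_k inherits s_{k+1} = s_{k-1} − q_k·s_k, t_{k+1} = t_{k-1} − q_k·t_k, so r_k = a·s_k + b·t_k at every step:
  q = 3: r = 178, s = 1 − 3·0 = 1, t = 0 − 3·1 = -3  (check: 790·1 + 204·(-3) = 178)
  q = 1: r = 26, s = 0 − 1·1 = -1, t = 1 − 1·(-3) = 4  (check: 790·(-1) + 204·4 = 26)
  q = 6: r = 22, s = 1 − 6·(-1) = 7, t = -3 − 6·4 = -27  (check: 790·7 + 204·(-27) = 22)
  q = 1: r = 4, s = -1 − 1·7 = -8, t = 4 − 1·(-27) = 31  (check: 790·(-8) + 204·31 = 4)
  q = 5: r = 2, s = 7 − 5·(-8) = 47, t = -27 − 5·31 = -182  (check: 790·47 + 204·(-182) = 2)
The row with r = 2 (the gcd) gives the Bezout coefficients s = 47, t = -182.
Result: 790 · (47) + 204 · (-182) = 2.

gcd(790, 204) = 2; s = 47, t = -182 (check: 790·47 + 204·(-182) = 2).


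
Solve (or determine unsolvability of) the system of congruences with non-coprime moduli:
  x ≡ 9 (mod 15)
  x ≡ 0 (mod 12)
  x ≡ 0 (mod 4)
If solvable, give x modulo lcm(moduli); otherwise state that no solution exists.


Moduli 15, 12, 4 are not pairwise coprime, so CRT works modulo lcm(m_i) when all pairwise compatibility conditions hold.
Pairwise compatibility: gcd(m_i, m_j) must divide a_i - a_j for every pair.
Merge one congruence at a time:
  Start: x ≡ 9 (mod 15).
  Combine with x ≡ 0 (mod 12): gcd(15, 12) = 3; 0 - 9 = -9, which IS divisible by 3, so compatible.
    Write x = 9 + 15·t and substitute into x ≡ 0 (mod 12): 15·t ≡ 0 − 9 = -9 (mod 12).
    Divide the congruence (and modulus) by g = 3: 5·t ≡ -3 (mod 4).
    Reduce coefficients mod 4: 1·t ≡ 1 (mod 4).
    So t ≡ 1 (mod 4).
    Then x = 9 + 15·1 = 24, valid modulo lcm(15, 12) = 60: x ≡ 24 (mod 60).
  Combine with x ≡ 0 (mod 4): gcd(60, 4) = 4; 0 - 24 = -24, which IS divisible by 4, so compatible.
    Write x = 24 + 60·t and substitute into x ≡ 0 (mod 4): 60·t ≡ 0 − 24 = -24 (mod 4).
    Divide the congruence (and modulus) by g = 4: 15·t ≡ -6 (mod 1).
    Modulo 1 every t works; take t = 0.
    Then x = 24 + 60·0 = 24, valid modulo lcm(60, 4) = 60: x ≡ 24 (mod 60).
Verify: 24 mod 15 = 9, 24 mod 12 = 0, 24 mod 4 = 0.

x ≡ 24 (mod 60).


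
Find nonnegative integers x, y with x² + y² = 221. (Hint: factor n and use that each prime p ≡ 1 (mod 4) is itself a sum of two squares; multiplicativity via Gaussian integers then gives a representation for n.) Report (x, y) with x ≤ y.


Step 1: Factor n = 221 = 13 · 17.
Step 2: Check the mod-4 condition on each prime factor: 13 ≡ 1 (mod 4), exponent 1; 17 ≡ 1 (mod 4), exponent 1.
All primes ≡ 3 (mod 4) appear to even exponent (or don't appear), so by the two-squares theorem n IS expressible as a sum of two squares.
Step 3: Build a representation. Here n = 13 · 17 is a product of primes ≡ 1 (mod 4). Each prime p ≡ 1 (mod 4) is itself a sum of two squares; find a² by testing p − a² for a perfect square:
  13: 13 − 1² = 12, 13 − 2² = 9 = 3² ⇒ 13 = 2² + 3².
  17: 17 − 1² = 16 = 4² ⇒ 17 = 1² + 4².
  Combine using the Brahmagupta–Fibonacci identity (a² + b²)(c² + d²) = (ac − bd)² + (ad + bc)² = (ac + bd)² + (ad − bc)²:
  13 · 17 = 221: from (2² + 3²)(1² + 4²), take (2·1 − 3·4, 2·4 + 3·1) = (2 − 12, 8 + 3) = (-10, 11); dropping signs (only squares matter) gives (10, 11); check 10² + 11² = 100 + 121 = 221 ✓.
Step 4: Order so x ≤ y and verify: 10² + 11² = 100 + 121 = 221 = n. ✓

n = 221 = 10² + 11² (one valid representation with x ≤ y).


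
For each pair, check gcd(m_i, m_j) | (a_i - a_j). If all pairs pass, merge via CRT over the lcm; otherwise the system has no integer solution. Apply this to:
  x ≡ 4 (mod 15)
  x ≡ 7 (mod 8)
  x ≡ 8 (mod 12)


Moduli 15, 8, 12 are not pairwise coprime, so CRT works modulo lcm(m_i) when all pairwise compatibility conditions hold.
Pairwise compatibility: gcd(m_i, m_j) must divide a_i - a_j for every pair.
Merge one congruence at a time:
  Start: x ≡ 4 (mod 15).
  Combine with x ≡ 7 (mod 8): gcd(15, 8) = 1; 7 - 4 = 3, which IS divisible by 1, so compatible.
    Write x = 4 + 15·t and substitute into x ≡ 7 (mod 8): 15·t ≡ 7 − 4 = 3 (mod 8).
    Reduce coefficients mod 8: 7·t ≡ 3 (mod 8).
    The inverse of 7 mod 8 is 7 (since 7·7 = 49 = 6·8 + 1), so t ≡ 7·3 = 21 ≡ 5 (mod 8).
    Then x = 4 + 15·5 = 79, valid modulo lcm(15, 8) = 120: x ≡ 79 (mod 120).
  Combine with x ≡ 8 (mod 12): gcd(120, 12) = 12, and 8 - 79 = -71 is NOT divisible by 12.
    ⇒ system is inconsistent (no integer solution).

No solution (the system is inconsistent).


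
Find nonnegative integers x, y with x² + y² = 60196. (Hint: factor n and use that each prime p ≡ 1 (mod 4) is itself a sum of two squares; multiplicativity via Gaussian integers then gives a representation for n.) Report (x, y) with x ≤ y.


Step 1: Factor n = 60196 = 2^2 · 101 · 149.
Step 2: Check the mod-4 condition on each prime factor: 2 = 2 (special); 101 ≡ 1 (mod 4), exponent 1; 149 ≡ 1 (mod 4), exponent 1.
All primes ≡ 3 (mod 4) appear to even exponent (or don't appear), so by the two-squares theorem n IS expressible as a sum of two squares.
Step 3: Build a representation. Group n = k² · m with k = 2 and m = 101 · 149 = 15049 (a product of primes ≡ 1 (mod 4)); a representation of m scales to one of n via (k·x)² + (k·y)² = k²(x² + y²). Each prime p ≡ 1 (mod 4) is itself a sum of two squares; find a² by testing p − a² for a perfect square:
  101: 101 − 1² = 100 = 10² ⇒ 101 = 1² + 10².
  149: 149 − 1² = 148, 149 − 2² = 145, 149 − 3² = 140, 149 − 4² = 133, 149 − 5² = 124, 149 − 6² = 113, 149 − 7² = 100 = 10² ⇒ 149 = 7² + 10².
  Combine using the Brahmagupta–Fibonacci identity (a² + b²)(c² + d²) = (ac − bd)² + (ad + bc)² = (ac + bd)² + (ad − bc)²:
  101 · 149 = 15049: from (1² + 10²)(7² + 10²), take (1·7 − 10·10, 1·10 + 10·7) = (7 − 100, 10 + 70) = (-93, 80); dropping signs (only squares matter) gives (93, 80); check 93² + 80² = 8649 + 6400 = 15049 ✓.
  Scale by k = 2: (2·93, 2·80) = (186, 160).
Step 4: Order so x ≤ y and verify: 160² + 186² = 25600 + 34596 = 60196 = n. ✓

n = 60196 = 160² + 186² (one valid representation with x ≤ y).


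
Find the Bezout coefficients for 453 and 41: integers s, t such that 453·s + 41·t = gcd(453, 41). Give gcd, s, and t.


Euclidean algorithm on (453, 41) — divide until remainder is 0:
  453 = 11 · 41 + 2
  41 = 20 · 2 + 1
  2 = 2 · 1 + 0
gcd(453, 41) = 1.
Track Bezout coefficients alongside the remainders: start with r₀ = 453 = a·1 + b·0 (s = 1, t = 0) and r₁ = 41 = a·0 + b·1 (s = 0, t = 1); each new remainder r_{k+1} = r_{k-1} − q_k·r_k inherits s_{k+1} = s_{k-1} − q_k·s_k, t_{k+1} = t_{k-1} − q_k·t_k, so r_k = a·s_k + b·t_k at every step:
  q = 11: r = 2, s = 1 − 11·0 = 1, t = 0 − 11·1 = -11  (check: 453·1 + 41·(-11) = 2)
  q = 20: r = 1, s = 0 − 20·1 = -20, t = 1 − 20·(-11) = 221  (check: 453·(-20) + 41·221 = 1)
The row with r = 1 (the gcd) gives the Bezout coefficients s = -20, t = 221.
Result: 453 · (-20) + 41 · (221) = 1.

gcd(453, 41) = 1; s = -20, t = 221 (check: 453·(-20) + 41·221 = 1).


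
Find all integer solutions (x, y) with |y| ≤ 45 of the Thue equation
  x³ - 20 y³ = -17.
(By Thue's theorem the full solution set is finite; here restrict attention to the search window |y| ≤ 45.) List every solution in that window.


The equation is x³ - 20y³ = -17. For fixed y, x³ = 20·y³ − 17, so a solution requires the RHS to be a perfect cube.
Strategy: iterate y from -45 to 45, compute RHS = 20·y³ − 17, and check whether it is a (positive or negative) perfect cube.
Check small values of y:
  y = 0: RHS = -17 is not a perfect cube.
  y = 1: RHS = 3 is not a perfect cube.
  y = -1: RHS = -37 is not a perfect cube.
  y = 2: RHS = 143 is not a perfect cube.
  y = -2: RHS = -177 is not a perfect cube.
  y = 3: RHS = 523 is not a perfect cube.
  y = -3: RHS = -557 is not a perfect cube.
Continuing the search up to |y| = 45 finds no solutions either.
No (x, y) in the scanned range satisfies the equation.

No integer solutions with |y| ≤ 45.


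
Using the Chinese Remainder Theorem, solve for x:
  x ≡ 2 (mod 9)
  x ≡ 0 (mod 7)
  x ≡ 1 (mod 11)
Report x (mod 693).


Moduli 9, 7, 11 are pairwise coprime; by CRT there is a unique solution modulo M = 9 · 7 · 11 = 693.
Solve pairwise, accumulating the modulus:
  Start with x ≡ 2 (mod 9).
  Combine with x ≡ 0 (mod 7): since gcd(9, 7) = 1, we get a unique residue mod 63.
    Write x = 2 + 9·t and substitute into x ≡ 0 (mod 7): 9·t ≡ 0 − 2 = -2 (mod 7).
    Reduce coefficients mod 7: 2·t ≡ 5 (mod 7).
    The inverse of 2 mod 7 is 4 (since 2·4 = 8 = 1·7 + 1), so t ≡ 4·5 = 20 ≡ 6 (mod 7).
    Then x = 2 + 9·6 = 56, valid modulo lcm(9, 7) = 63: x ≡ 56 (mod 63).
  Combine with x ≡ 1 (mod 11): since gcd(63, 11) = 1, we get a unique residue mod 693.
    Write x = 56 + 63·t and substitute into x ≡ 1 (mod 11): 63·t ≡ 1 − 56 = -55 (mod 11).
    Reduce coefficients mod 11: 8·t ≡ 0 (mod 11).
    The inverse of 8 mod 11 is 7 (since 8·7 = 56 = 5·11 + 1), so t ≡ 7·0 = 0 ≡ 0 (mod 11).
    Then x = 56 + 63·0 = 56, valid modulo lcm(63, 11) = 693: x ≡ 56 (mod 693).
Verify: 56 mod 9 = 2 ✓, 56 mod 7 = 0 ✓, 56 mod 11 = 1 ✓.

x ≡ 56 (mod 693).


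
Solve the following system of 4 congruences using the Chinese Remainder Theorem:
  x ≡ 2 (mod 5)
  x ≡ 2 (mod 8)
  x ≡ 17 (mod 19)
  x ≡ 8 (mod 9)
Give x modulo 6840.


Product of moduli M = 5 · 8 · 19 · 9 = 6840.
Merge one congruence at a time:
  Start: x ≡ 2 (mod 5).
  Combine with x ≡ 2 (mod 8); new modulus lcm = 40.
    Write x = 2 + 5·t and substitute into x ≡ 2 (mod 8): 5·t ≡ 2 − 2 = 0 (mod 8).
    The inverse of 5 mod 8 is 5 (since 5·5 = 25 = 3·8 + 1), so t ≡ 5·0 = 0 ≡ 0 (mod 8).
    Then x = 2 + 5·0 = 2, valid modulo lcm(5, 8) = 40: x ≡ 2 (mod 40).
  Combine with x ≡ 17 (mod 19); new modulus lcm = 760.
    Write x = 2 + 40·t and substitute into x ≡ 17 (mod 19): 40·t ≡ 17 − 2 = 15 (mod 19).
    Reduce coefficients mod 19: 2·t ≡ 15 (mod 19).
    The inverse of 2 mod 19 is 10 (since 2·10 = 20 = 1·19 + 1), so t ≡ 10·15 = 150 ≡ 17 (mod 19).
    Then x = 2 + 40·17 = 682, valid modulo lcm(40, 19) = 760: x ≡ 682 (mod 760).
  Combine with x ≡ 8 (mod 9); new modulus lcm = 6840.
    Write x = 682 + 760·t and substitute into x ≡ 8 (mod 9): 760·t ≡ 8 − 682 = -674 (mod 9).
    Reduce coefficients mod 9: 4·t ≡ 1 (mod 9).
    The inverse of 4 mod 9 is 7 (since 4·7 = 28 = 3·9 + 1), so t ≡ 7·1 = 7 ≡ 7 (mod 9).
    Then x = 682 + 760·7 = 6002, valid modulo lcm(760, 9) = 6840: x ≡ 6002 (mod 6840).
Verify against each original: 6002 mod 5 = 2, 6002 mod 8 = 2, 6002 mod 19 = 17, 6002 mod 9 = 8.

x ≡ 6002 (mod 6840).


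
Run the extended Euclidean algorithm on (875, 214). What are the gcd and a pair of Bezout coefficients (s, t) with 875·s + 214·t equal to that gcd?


Euclidean algorithm on (875, 214) — divide until remainder is 0:
  875 = 4 · 214 + 19
  214 = 11 · 19 + 5
  19 = 3 · 5 + 4
  5 = 1 · 4 + 1
  4 = 4 · 1 + 0
gcd(875, 214) = 1.
Track Bezout coefficients alongside the remainders: start with r₀ = 875 = a·1 + b·0 (s = 1, t = 0) and r₁ = 214 = a·0 + b·1 (s = 0, t = 1); each new remainder r_{k+1} = r_{k-1} − q_k·r_k inherits s_{k+1} = s_{k-1} − q_k·s_k, t_{k+1} = t_{k-1} − q_k·t_k, so r_k = a·s_k + b·t_k at every step:
  q = 4: r = 19, s = 1 − 4·0 = 1, t = 0 − 4·1 = -4  (check: 875·1 + 214·(-4) = 19)
  q = 11: r = 5, s = 0 − 11·1 = -11, t = 1 − 11·(-4) = 45  (check: 875·(-11) + 214·45 = 5)
  q = 3: r = 4, s = 1 − 3·(-11) = 34, t = -4 − 3·45 = -139  (check: 875·34 + 214·(-139) = 4)
  q = 1: r = 1, s = -11 − 1·34 = -45, t = 45 − 1·(-139) = 184  (check: 875·(-45) + 214·184 = 1)
The row with r = 1 (the gcd) gives the Bezout coefficients s = -45, t = 184.
Result: 875 · (-45) + 214 · (184) = 1.

gcd(875, 214) = 1; s = -45, t = 184 (check: 875·(-45) + 214·184 = 1).


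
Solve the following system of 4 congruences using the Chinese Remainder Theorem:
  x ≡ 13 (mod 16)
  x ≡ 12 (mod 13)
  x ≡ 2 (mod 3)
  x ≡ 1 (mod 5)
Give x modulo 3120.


Product of moduli M = 16 · 13 · 3 · 5 = 3120.
Merge one congruence at a time:
  Start: x ≡ 13 (mod 16).
  Combine with x ≡ 12 (mod 13); new modulus lcm = 208.
    Write x = 13 + 16·t and substitute into x ≡ 12 (mod 13): 16·t ≡ 12 − 13 = -1 (mod 13).
    Reduce coefficients mod 13: 3·t ≡ 12 (mod 13).
    The inverse of 3 mod 13 is 9 (since 3·9 = 27 = 2·13 + 1), so t ≡ 9·12 = 108 ≡ 4 (mod 13).
    Then x = 13 + 16·4 = 77, valid modulo lcm(16, 13) = 208: x ≡ 77 (mod 208).
  Combine with x ≡ 2 (mod 3); new modulus lcm = 624.
    Write x = 77 + 208·t and substitute into x ≡ 2 (mod 3): 208·t ≡ 2 − 77 = -75 (mod 3).
    Reduce coefficients mod 3: 1·t ≡ 0 (mod 3).
    So t ≡ 0 (mod 3).
    Then x = 77 + 208·0 = 77, valid modulo lcm(208, 3) = 624: x ≡ 77 (mod 624).
  Combine with x ≡ 1 (mod 5); new modulus lcm = 3120.
    Write x = 77 + 624·t and substitute into x ≡ 1 (mod 5): 624·t ≡ 1 − 77 = -76 (mod 5).
    Reduce coefficients mod 5: 4·t ≡ 4 (mod 5).
    The inverse of 4 mod 5 is 4 (since 4·4 = 16 = 3·5 + 1), so t ≡ 4·4 = 16 ≡ 1 (mod 5).
    Then x = 77 + 624·1 = 701, valid modulo lcm(624, 5) = 3120: x ≡ 701 (mod 3120).
Verify against each original: 701 mod 16 = 13, 701 mod 13 = 12, 701 mod 3 = 2, 701 mod 5 = 1.

x ≡ 701 (mod 3120).


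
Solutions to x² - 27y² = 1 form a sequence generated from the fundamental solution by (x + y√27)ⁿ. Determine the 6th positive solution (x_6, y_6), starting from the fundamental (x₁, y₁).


Step 1: Find the fundamental solution (x₁, y₁) of x² - 27y² = 1.
  Expand √27 as a continued fraction. a₀ = ⌊√27⌋ = 5; iterate m_{k+1} = d_k·a_k − m_k, d_{k+1} = (27 − m_{k+1}²)/d_k, a_{k+1} = ⌊(a₀ + m_{k+1})/d_{k+1}⌋ (starting m₀ = 0, d₀ = 1), with convergents p_k = a_k·p_{k-1} + p_{k-2}, q_k = a_k·q_{k-1} + q_{k-2} (p₋₁ = 1, q₋₁ = 0):
  k = 0: a₀ = 5; p₀/q₀ = 5/1; p₀² − 27·q₀² = 25 − 27 = -2.
  k = 1: m = 5, d = 2, a = ⌊(5 + 5)/2⌋ = 5; p/q = (5·5 + 1)/(5·1 + 0) = 26/5; p² − 27·q² = 676 − 675 = 1.
  The first convergent with p² − 27·q² = 1 gives the fundamental solution (x₁, y₁) = (26, 5).
Step 2: Apply the recurrence (x_{n+1}, y_{n+1}) = (x₁x_n + 27y₁y_n, x₁y_n + y₁x_n) repeatedly.
  From (x_1, y_1) = (26, 5): x_2 = 26·26 + 27·5·5 = 1351; y_2 = 26·5 + 5·26 = 260.
  From (x_2, y_2) = (1351, 260): x_3 = 26·1351 + 27·5·260 = 70226; y_3 = 26·260 + 5·1351 = 13515.
  From (x_3, y_3) = (70226, 13515): x_4 = 26·70226 + 27·5·13515 = 3650401; y_4 = 26·13515 + 5·70226 = 702520.
  From (x_4, y_4) = (3650401, 702520): x_5 = 26·3650401 + 27·5·702520 = 189750626; y_5 = 26·702520 + 5·3650401 = 36517525.
  From (x_5, y_5) = (189750626, 36517525): x_6 = 26·189750626 + 27·5·36517525 = 9863382151; y_6 = 26·36517525 + 5·189750626 = 1898208780.
Step 3: Verify x_6² - 27·y_6² = 97286307456665386801 - 97286307456665386800 = 1 (should be 1). ✓

(x_1, y_1) = (26, 5); (x_6, y_6) = (9863382151, 1898208780).


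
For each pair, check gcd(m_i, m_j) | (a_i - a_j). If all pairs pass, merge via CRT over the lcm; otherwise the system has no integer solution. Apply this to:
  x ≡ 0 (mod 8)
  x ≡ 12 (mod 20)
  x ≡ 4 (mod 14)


Moduli 8, 20, 14 are not pairwise coprime, so CRT works modulo lcm(m_i) when all pairwise compatibility conditions hold.
Pairwise compatibility: gcd(m_i, m_j) must divide a_i - a_j for every pair.
Merge one congruence at a time:
  Start: x ≡ 0 (mod 8).
  Combine with x ≡ 12 (mod 20): gcd(8, 20) = 4; 12 - 0 = 12, which IS divisible by 4, so compatible.
    Write x = 0 + 8·t and substitute into x ≡ 12 (mod 20): 8·t ≡ 12 − 0 = 12 (mod 20).
    Divide the congruence (and modulus) by g = 4: 2·t ≡ 3 (mod 5).
    The inverse of 2 mod 5 is 3 (since 2·3 = 6 = 1·5 + 1), so t ≡ 3·3 = 9 ≡ 4 (mod 5).
    Then x = 0 + 8·4 = 32, valid modulo lcm(8, 20) = 40: x ≡ 32 (mod 40).
  Combine with x ≡ 4 (mod 14): gcd(40, 14) = 2; 4 - 32 = -28, which IS divisible by 2, so compatible.
    Write x = 32 + 40·t and substitute into x ≡ 4 (mod 14): 40·t ≡ 4 − 32 = -28 (mod 14).
    Divide the congruence (and modulus) by g = 2: 20·t ≡ -14 (mod 7).
    Reduce coefficients mod 7: 6·t ≡ 0 (mod 7).
    The inverse of 6 mod 7 is 6 (since 6·6 = 36 = 5·7 + 1), so t ≡ 6·0 = 0 ≡ 0 (mod 7).
    Then x = 32 + 40·0 = 32, valid modulo lcm(40, 14) = 280: x ≡ 32 (mod 280).
Verify: 32 mod 8 = 0, 32 mod 20 = 12, 32 mod 14 = 4.

x ≡ 32 (mod 280).


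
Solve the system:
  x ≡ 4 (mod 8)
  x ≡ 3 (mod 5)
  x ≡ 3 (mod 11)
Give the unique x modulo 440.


Moduli 8, 5, 11 are pairwise coprime; by CRT there is a unique solution modulo M = 8 · 5 · 11 = 440.
Solve pairwise, accumulating the modulus:
  Start with x ≡ 4 (mod 8).
  Combine with x ≡ 3 (mod 5): since gcd(8, 5) = 1, we get a unique residue mod 40.
    Write x = 4 + 8·t and substitute into x ≡ 3 (mod 5): 8·t ≡ 3 − 4 = -1 (mod 5).
    Reduce coefficients mod 5: 3·t ≡ 4 (mod 5).
    The inverse of 3 mod 5 is 2 (since 3·2 = 6 = 1·5 + 1), so t ≡ 2·4 = 8 ≡ 3 (mod 5).
    Then x = 4 + 8·3 = 28, valid modulo lcm(8, 5) = 40: x ≡ 28 (mod 40).
  Combine with x ≡ 3 (mod 11): since gcd(40, 11) = 1, we get a unique residue mod 440.
    Write x = 28 + 40·t and substitute into x ≡ 3 (mod 11): 40·t ≡ 3 − 28 = -25 (mod 11).
    Reduce coefficients mod 11: 7·t ≡ 8 (mod 11).
    The inverse of 7 mod 11 is 8 (since 7·8 = 56 = 5·11 + 1), so t ≡ 8·8 = 64 ≡ 9 (mod 11).
    Then x = 28 + 40·9 = 388, valid modulo lcm(40, 11) = 440: x ≡ 388 (mod 440).
Verify: 388 mod 8 = 4 ✓, 388 mod 5 = 3 ✓, 388 mod 11 = 3 ✓.

x ≡ 388 (mod 440).


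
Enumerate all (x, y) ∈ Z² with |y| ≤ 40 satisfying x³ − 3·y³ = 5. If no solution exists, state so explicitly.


The equation is x³ - 3y³ = 5. For fixed y, x³ = 3·y³ + 5, so a solution requires the RHS to be a perfect cube.
Strategy: iterate y from -40 to 40, compute RHS = 3·y³ + 5, and check whether it is a (positive or negative) perfect cube.
Check small values of y:
  y = 0: RHS = 5 is not a perfect cube.
  y = 1: RHS = 8 = (2)³ ⇒ x = 2 works.
  y = -1: RHS = 2 is not a perfect cube.
  y = 2: RHS = 29 is not a perfect cube.
  y = -2: RHS = -19 is not a perfect cube.
  y = 3: RHS = 86 is not a perfect cube.
  y = -3: RHS = -76 is not a perfect cube.
Continuing the search up to |y| = 40 finds no further solutions beyond those listed.
Collected solutions: (2, 1).

Solutions (with |y| ≤ 40): (2, 1).


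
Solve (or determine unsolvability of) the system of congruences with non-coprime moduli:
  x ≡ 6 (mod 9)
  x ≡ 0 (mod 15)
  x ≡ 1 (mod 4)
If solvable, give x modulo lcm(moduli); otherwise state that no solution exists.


Moduli 9, 15, 4 are not pairwise coprime, so CRT works modulo lcm(m_i) when all pairwise compatibility conditions hold.
Pairwise compatibility: gcd(m_i, m_j) must divide a_i - a_j for every pair.
Merge one congruence at a time:
  Start: x ≡ 6 (mod 9).
  Combine with x ≡ 0 (mod 15): gcd(9, 15) = 3; 0 - 6 = -6, which IS divisible by 3, so compatible.
    Write x = 6 + 9·t and substitute into x ≡ 0 (mod 15): 9·t ≡ 0 − 6 = -6 (mod 15).
    Divide the congruence (and modulus) by g = 3: 3·t ≡ -2 (mod 5).
    Reduce coefficients mod 5: 3·t ≡ 3 (mod 5).
    The inverse of 3 mod 5 is 2 (since 3·2 = 6 = 1·5 + 1), so t ≡ 2·3 = 6 ≡ 1 (mod 5).
    Then x = 6 + 9·1 = 15, valid modulo lcm(9, 15) = 45: x ≡ 15 (mod 45).
  Combine with x ≡ 1 (mod 4): gcd(45, 4) = 1; 1 - 15 = -14, which IS divisible by 1, so compatible.
    Write x = 15 + 45·t and substitute into x ≡ 1 (mod 4): 45·t ≡ 1 − 15 = -14 (mod 4).
    Reduce coefficients mod 4: 1·t ≡ 2 (mod 4).
    So t ≡ 2 (mod 4).
    Then x = 15 + 45·2 = 105, valid modulo lcm(45, 4) = 180: x ≡ 105 (mod 180).
Verify: 105 mod 9 = 6, 105 mod 15 = 0, 105 mod 4 = 1.

x ≡ 105 (mod 180).


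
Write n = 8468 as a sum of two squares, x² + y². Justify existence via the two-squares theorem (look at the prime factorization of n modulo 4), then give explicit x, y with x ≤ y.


Step 1: Factor n = 8468 = 2^2 · 29 · 73.
Step 2: Check the mod-4 condition on each prime factor: 2 = 2 (special); 29 ≡ 1 (mod 4), exponent 1; 73 ≡ 1 (mod 4), exponent 1.
All primes ≡ 3 (mod 4) appear to even exponent (or don't appear), so by the two-squares theorem n IS expressible as a sum of two squares.
Step 3: Build a representation. Group n = k² · m with k = 2 and m = 29 · 73 = 2117 (a product of primes ≡ 1 (mod 4)); a representation of m scales to one of n via (k·x)² + (k·y)² = k²(x² + y²). Each prime p ≡ 1 (mod 4) is itself a sum of two squares; find a² by testing p − a² for a perfect square:
  29: 29 − 1² = 28, 29 − 2² = 25 = 5² ⇒ 29 = 2² + 5².
  73: 73 − 1² = 72, 73 − 2² = 69, 73 − 3² = 64 = 8² ⇒ 73 = 3² + 8².
  Combine using the Brahmagupta–Fibonacci identity (a² + b²)(c² + d²) = (ac − bd)² + (ad + bc)² = (ac + bd)² + (ad − bc)²:
  29 · 73 = 2117: from (2² + 5²)(3² + 8²), take (2·3 − 5·8, 2·8 + 5·3) = (6 − 40, 16 + 15) = (-34, 31); dropping signs (only squares matter) gives (34, 31); check 34² + 31² = 1156 + 961 = 2117 ✓.
  Scale by k = 2: (2·34, 2·31) = (68, 62).
Step 4: Order so x ≤ y and verify: 62² + 68² = 3844 + 4624 = 8468 = n. ✓

n = 8468 = 62² + 68² (one valid representation with x ≤ y).
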